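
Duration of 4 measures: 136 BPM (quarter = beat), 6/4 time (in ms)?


Working:
Quarter-note beat duration = 60000 / 136 ms
Beats per measure (6/4) = 6
One measure = 6 × 60000 / 136 = 360000 / 136 ms
4 measures = 4 × 360000 / 136 = 1440000 / 136
= 10588.2 ms


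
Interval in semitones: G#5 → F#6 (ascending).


Let's work it out.
Absolute semitone position = octave×12 + chromatic position
G#5: 5×12 + 8 = 68
F#6: 6×12 + 6 = 78
Difference = 78 - 68 = 10
= 10 semitones


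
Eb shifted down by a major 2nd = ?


Let's work it out.
major 2nd: 2 letter names, 2 semitones
Letter: E - 1 → D
Pitch: Eb - 2 semitones, spelled as a D → Db
= Db


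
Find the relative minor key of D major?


Reasoning:
The relative minor shares the major's key signature and starts on its 6th degree
6th degree = a major 6th above the tonic; a major 6th above D is B
→ relative minor of D major is B minor
= B minor


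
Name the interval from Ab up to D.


Step by step:
Letter names: A → D spans 4 letter names → a 4th
Semitones: Ab → D = 6 half-steps
A 4th of 6 semitones is an augmented 4th
= augmented 4th


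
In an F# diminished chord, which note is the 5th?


Diminished triad = root + minor 3rd (3 semitones) + diminished 5th (6 semitones)
A triad on F# stacks thirds, so the chord tones use letter names F-A-C
Root: F#
Minor 3rd above F#: A
Diminished 5th above F#: C
The 5th = C


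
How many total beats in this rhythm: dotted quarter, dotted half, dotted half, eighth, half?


Beat values:
  dotted quarter = 1.5 beats
  dotted half = 3 beats
  dotted half = 3 beats
  eighth = 0.5 beats
  half = 2 beats
Sum = 1.5 + 3 + 3 + 0.5 + 2
= 10 beats


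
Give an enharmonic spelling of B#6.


Enharmonic notes sound the same pitch but are spelled with different letter names
B# and C name the same pitch class
Octave numbers change at C, so B#6 = C7
= C7


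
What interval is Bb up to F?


Step by step:
Letter names: B → F spans 5 letter names → a 5th
Semitones: Bb → F = 7 half-steps
A 5th of 7 semitones is a perfect 5th
= perfect 5th


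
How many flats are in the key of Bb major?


Step by step:
Flat major keys: C(0), F(1), Bb(2), Eb(3), Ab(4), Db(5), Gb(6), Cb(7)
Bb major has 2 flats
Order of flats: Bb Eb Ab Db Gb Cb Fb → first 2: Bb, Eb
= 2 flats


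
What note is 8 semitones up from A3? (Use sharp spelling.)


Solution.
A3: chromatic position 9 in octave 3 → absolute = 3×12 + 9 = 45
Transpose up 8: 45 + 8 = 53
53 = 4×12 + 5 → F in octave 4
Result = F4


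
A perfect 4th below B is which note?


A 4th spans 4 letter names, so from B we land on F
A perfect 4th = 5 semitones below B
Spell F at that pitch: F#
= F#


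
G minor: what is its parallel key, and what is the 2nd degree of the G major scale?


Working:
Parallel keys share the same tonic but differ in mode
G minor → parallel is G major
G major scale: G A B C D E F#
= G major; 2nd degree = A


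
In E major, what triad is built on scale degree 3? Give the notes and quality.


E major scale: E F# G# A B C# D#
Diatonic triad on degree 3 stacks scale notes 3, 5, 7: G# B D#
G#→B = 3 semitones; G#→D# = 7 semitones → minor triad
= G# B D# (minor)


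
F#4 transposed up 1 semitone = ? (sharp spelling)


Reasoning:
F#4: chromatic position 6 in octave 4 → absolute = 4×12 + 6 = 54
Transpose up 1: 54 + 1 = 55
55 = 4×12 + 7 → G in octave 4
Result = G4


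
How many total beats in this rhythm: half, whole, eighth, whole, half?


Reasoning:
Beat values:
  half = 2 beats
  whole = 4 beats
  eighth = 0.5 beats
  whole = 4 beats
  half = 2 beats
Sum = 2 + 4 + 0.5 + 4 + 2
= 12.5 beats


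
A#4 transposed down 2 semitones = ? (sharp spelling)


Let's work it out.
A#4: chromatic position 10 in octave 4 → absolute = 4×12 + 10 = 58
Transpose down 2: 58 - 2 = 56
56 = 4×12 + 8 → G# in octave 4
Result = G#4


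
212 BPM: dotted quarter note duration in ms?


Step by step:
One quarter-note beat = 60000 / BPM = 60000 / 212 ms
Dotted quarter note = 3/2 × quarter note
Duration = 3/2 × 60000 / 212 = 90000 / 212
= 424.5 ms


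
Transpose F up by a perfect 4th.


Reasoning:
perfect 4th: 4 letter names, 5 semitones
Letter: F + 3 → B
Pitch: F + 5 semitones, spelled as a B → Bb
= Bb


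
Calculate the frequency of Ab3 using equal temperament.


Reasoning:
f = 440 × 2^(n/12) where n = semitones from A4
Ab3: -13 semitones from A4
f = 440 × 2^(-13/12)
f = 207.65 Hz


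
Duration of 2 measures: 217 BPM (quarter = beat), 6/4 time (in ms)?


Reasoning:
Quarter-note beat duration = 60000 / 217 ms
Beats per measure (6/4) = 6
One measure = 6 × 60000 / 217 = 360000 / 217 ms
2 measures = 2 × 360000 / 217 = 720000 / 217
= 3318.0 ms


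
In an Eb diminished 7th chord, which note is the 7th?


Reasoning:
Diminished 7th chord = root + minor 3rd + diminished 5th + diminished 7th
Seventh chords stack in thirds, so the letter names are E-G-B-D
Root: Eb
Minor 3rd above Eb: Gb
Diminished 5th above Eb: Bbb
Diminished 7th above Eb: Dbb
The 7th = Dbb


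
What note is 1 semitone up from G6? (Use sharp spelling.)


G6: chromatic position 7 in octave 6 → absolute = 6×12 + 7 = 79
Transpose up 1: 79 + 1 = 80
80 = 6×12 + 8 → G# in octave 6
Result = G#6


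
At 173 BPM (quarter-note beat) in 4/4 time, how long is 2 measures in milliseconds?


Solution.
Quarter-note beat duration = 60000 / 173 ms
Beats per measure (4/4) = 4
One measure = 4 × 60000 / 173 = 240000 / 173 ms
2 measures = 2 × 240000 / 173 = 480000 / 173
= 2774.6 ms


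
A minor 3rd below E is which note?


A 3rd spans 3 letter names, so from E we land on C
A minor 3rd = 3 semitones below E
Spell C at that pitch: C#
= C#


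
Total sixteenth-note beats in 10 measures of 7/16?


Time signature 7/16: the bottom number 16 means the sixteenth note gets one count
The top number 7 means 7 sixteenth-note beats per measure
Total = 7 × 10 measures
= 70 sixteenth-note beats


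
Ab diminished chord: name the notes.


Step by step:
Diminished triad = root + minor 3rd (3 semitones) + diminished 5th (6 semitones)
A triad on Ab stacks thirds, so the chord tones use letter names A-C-E
Root: Ab
Minor 3rd above Ab: Cb
Diminished 5th above Ab: Ebb
Chord = Ab Cb Ebb


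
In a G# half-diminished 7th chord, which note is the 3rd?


Let's work it out.
Half-diminished 7th chord = root + minor 3rd + diminished 5th + minor 7th
Seventh chords stack in thirds, so the letter names are G-B-D-F
Root: G#
Minor 3rd above G#: B
Diminished 5th above G#: D
Minor 7th above G#: F#
The 3rd = B


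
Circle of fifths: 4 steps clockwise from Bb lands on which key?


Let's work it out.
Each clockwise step on the circle of fifths moves up a perfect 5th
From Bb: Bb → F → C → G → D
= D


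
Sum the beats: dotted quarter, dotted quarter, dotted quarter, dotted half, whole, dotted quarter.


Reasoning:
Beat values:
  dotted quarter = 1.5 beats
  dotted quarter = 1.5 beats
  dotted quarter = 1.5 beats
  dotted half = 3 beats
  whole = 4 beats
  dotted quarter = 1.5 beats
Sum = 1.5 + 1.5 + 1.5 + 3 + 4 + 1.5
= 13 beats


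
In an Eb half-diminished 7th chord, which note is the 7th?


Step by step:
Half-diminished 7th chord = root + minor 3rd + diminished 5th + minor 7th
Seventh chords stack in thirds, so the letter names are E-G-B-D
Root: Eb
Minor 3rd above Eb: Gb
Diminished 5th above Eb: Bbb
Minor 7th above Eb: Db
The 7th = Db


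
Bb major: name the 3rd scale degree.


Let's work it out.
Major scale pattern: W-W-H-W-W-W-H (2-2-1-2-2-2-1 semitones)
Starting from Bb:
  Bb + 2 semitones → C
  C + 2 semitones → D
  D + 1 semitone → Eb
  Eb + 2 semitones → F
  F + 2 semitones → G
  G + 2 semitones → A
  A + 1 semitone → Bb
Scale: Bb C D Eb F G A
Degree 3 = D


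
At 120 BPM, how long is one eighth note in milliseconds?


Let's work it out.
One quarter-note beat = 60000 / BPM = 60000 / 120 ms
Eighth note = 1/2 × quarter note
Duration = 1/2 × 60000 / 120 = 30000 / 120
= 250.0 ms


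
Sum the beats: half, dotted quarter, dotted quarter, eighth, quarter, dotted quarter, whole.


Solution.
Beat values:
  half = 2 beats
  dotted quarter = 1.5 beats
  dotted quarter = 1.5 beats
  eighth = 0.5 beats
  quarter = 1 beat
  dotted quarter = 1.5 beats
  whole = 4 beats
Sum = 2 + 1.5 + 1.5 + 0.5 + 1 + 1.5 + 4
= 12 beats


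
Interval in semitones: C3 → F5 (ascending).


Solution.
Absolute semitone position = octave×12 + chromatic position
C3: 3×12 + 0 = 36
F5: 5×12 + 5 = 65
Difference = 65 - 36 = 29
= 29 semitones


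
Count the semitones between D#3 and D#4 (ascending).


Step by step:
Absolute semitone position = octave×12 + chromatic position
D#3: 3×12 + 3 = 39
D#4: 4×12 + 3 = 51
Difference = 51 - 39 = 12
= 12 semitones


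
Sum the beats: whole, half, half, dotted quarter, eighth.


Let's work it out.
Beat values:
  whole = 4 beats
  half = 2 beats
  half = 2 beats
  dotted quarter = 1.5 beats
  eighth = 0.5 beats
Sum = 4 + 2 + 2 + 1.5 + 0.5
= 10 beats


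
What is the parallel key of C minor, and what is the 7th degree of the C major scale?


Parallel keys share the same tonic but differ in mode
C minor → parallel is C major
C major scale: C D E F G A B
= C major; 7th degree = B


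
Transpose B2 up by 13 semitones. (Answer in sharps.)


Step by step:
B2: chromatic position 11 in octave 2 → absolute = 2×12 + 11 = 35
Transpose up 13: 35 + 13 = 48
48 = 4×12 + 0 → C in octave 4
Result = C4


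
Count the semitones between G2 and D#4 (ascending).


Absolute semitone position = octave×12 + chromatic position
G2: 2×12 + 7 = 31
D#4: 4×12 + 3 = 51
Difference = 51 - 31 = 20
= 20 semitones


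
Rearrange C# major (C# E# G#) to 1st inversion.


Root position: C# E# G#
1st inversion: move root up an octave
Bass note: E#
Notes (bottom to top) = E# G# C#


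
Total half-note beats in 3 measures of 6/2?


Working:
Time signature 6/2: the bottom number 2 means the half note gets one count
The top number 6 means 6 half-note beats per measure
Total = 6 × 3 measures
= 18 half-note beats


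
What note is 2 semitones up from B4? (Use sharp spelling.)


Working:
B4: chromatic position 11 in octave 4 → absolute = 4×12 + 11 = 59
Transpose up 2: 59 + 2 = 61
61 = 5×12 + 1 → C# in octave 5
Result = C#5


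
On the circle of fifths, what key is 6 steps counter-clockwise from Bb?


Let's work it out.
Each counter-clockwise step moves down a perfect 5th (= up a perfect 4th)
From Bb: Bb → Eb → Ab → Db → F#/Gb → B → E
= E


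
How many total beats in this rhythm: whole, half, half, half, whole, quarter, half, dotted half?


Beat values:
  whole = 4 beats
  half = 2 beats
  half = 2 beats
  half = 2 beats
  whole = 4 beats
  quarter = 1 beat
  half = 2 beats
  dotted half = 3 beats
Sum = 4 + 2 + 2 + 2 + 4 + 1 + 2 + 3
= 20 beats


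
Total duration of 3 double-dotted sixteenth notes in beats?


Base sixteenth note = 1/4 beats
Dot 1 adds half the previous value: +1/8
Dot 2 adds half the previous value: +1/16
One double-dotted sixteenth = 1/4 + 1/8 + 1/16 = 7/16
3 of them = 3 × 7/16 = 21/16
= 21/16 beats


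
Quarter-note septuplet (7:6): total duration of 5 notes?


Let's work it out.
Septuplet: 7 notes occupy the space of 6 quarter notes
Space = 6 × 1 = 6 beats
Each septuplet note = 6 / 7 = 6/7 beats
5 notes = 5 × 6/7 = 30/7
= 30/7 beats


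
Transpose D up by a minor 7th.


Working:
minor 7th: 7 letter names, 10 semitones
Letter: D + 6 → C
Pitch: D + 10 semitones, spelled as a C → C
= C


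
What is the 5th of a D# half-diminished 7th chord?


Solution.
Half-diminished 7th chord = root + minor 3rd + diminished 5th + minor 7th
Seventh chords stack in thirds, so the letter names are D-F-A-C
Root: D#
Minor 3rd above D#: F#
Diminished 5th above D#: A
Minor 7th above D#: C#
The 5th = A


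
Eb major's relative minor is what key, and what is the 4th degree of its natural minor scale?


The relative minor shares the major's key signature and starts on its 6th degree
6th degree = a major 6th above the tonic; a major 6th above Eb is C
→ relative minor of Eb major is C minor
C natural minor scale: C D Eb F G Ab Bb
= C minor; 4th degree = F


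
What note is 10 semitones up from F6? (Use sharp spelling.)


F6: chromatic position 5 in octave 6 → absolute = 6×12 + 5 = 77
Transpose up 10: 77 + 10 = 87
87 = 7×12 + 3 → D# in octave 7
Result = D#7


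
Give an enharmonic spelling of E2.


Reasoning:
Enharmonic notes sound the same pitch but are spelled with different letter names
E and Fb name the same pitch class
= Fb2


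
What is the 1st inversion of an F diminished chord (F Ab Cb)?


Root position: F Ab Cb
1st inversion: move root up an octave
Bass note: Ab
Notes (bottom to top) = Ab Cb F


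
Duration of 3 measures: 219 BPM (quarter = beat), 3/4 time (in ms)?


Step by step:
Quarter-note beat duration = 60000 / 219 ms
Beats per measure (3/4) = 3
One measure = 3 × 60000 / 219 = 180000 / 219 ms
3 measures = 3 × 180000 / 219 = 540000 / 219
= 2465.8 ms


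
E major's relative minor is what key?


Working:
The relative minor shares the major's key signature and starts on its 6th degree
6th degree = a major 6th above the tonic; a major 6th above E is C#
→ relative minor of E major is C# minor
= C# minor


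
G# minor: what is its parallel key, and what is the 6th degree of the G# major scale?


Reasoning:
Parallel keys share the same tonic but differ in mode
G# minor → parallel is G# major
G# major scale: G# A# B# C# D# E# F##
= G# major; 6th degree = E#


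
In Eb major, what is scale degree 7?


Reasoning:
Major scale pattern: W-W-H-W-W-W-H (2-2-1-2-2-2-1 semitones)
Starting from Eb:
  Eb + 2 semitones → F
  F + 2 semitones → G
  G + 1 semitone → Ab
  Ab + 2 semitones → Bb
  Bb + 2 semitones → C
  C + 2 semitones → D
  D + 1 semitone → Eb
Scale: Eb F G Ab Bb C D
Degree 7 = D


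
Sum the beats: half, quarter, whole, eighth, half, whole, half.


Beat values:
  half = 2 beats
  quarter = 1 beat
  whole = 4 beats
  eighth = 0.5 beats
  half = 2 beats
  whole = 4 beats
  half = 2 beats
Sum = 2 + 1 + 4 + 0.5 + 2 + 4 + 2
= 15.5 beats


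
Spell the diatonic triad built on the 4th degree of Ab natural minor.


Working:
Ab natural minor scale: Ab Bb Cb Db Eb Fb Gb
Diatonic triad on degree 4 stacks scale notes 4, 6, 1: Db Fb Ab
Db→Fb = 3 semitones; Db→Ab = 7 semitones → minor triad
= Db Fb Ab (minor)


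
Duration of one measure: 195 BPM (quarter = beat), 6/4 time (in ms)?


Solution.
Quarter-note beat duration = 60000 / 195 ms
Beats per measure (6/4) = 6
One measure = 6 × 60000 / 195 = 360000 / 195 ms
= 1846.2 ms


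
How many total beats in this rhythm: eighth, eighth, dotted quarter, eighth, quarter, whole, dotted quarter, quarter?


Step by step:
Beat values:
  eighth = 0.5 beats
  eighth = 0.5 beats
  dotted quarter = 1.5 beats
  eighth = 0.5 beats
  quarter = 1 beat
  whole = 4 beats
  dotted quarter = 1.5 beats
  quarter = 1 beat
Sum = 0.5 + 0.5 + 1.5 + 0.5 + 1 + 4 + 1.5 + 1
= 10.5 beats


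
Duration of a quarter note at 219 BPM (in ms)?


Step by step:
One quarter-note beat = 60000 / BPM = 60000 / 219 ms
Duration = 60000 / 219
= 274.0 ms


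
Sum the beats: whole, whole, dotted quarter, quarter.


Working:
Beat values:
  whole = 4 beats
  whole = 4 beats
  dotted quarter = 1.5 beats
  quarter = 1 beat
Sum = 4 + 4 + 1.5 + 1
= 10.5 beats


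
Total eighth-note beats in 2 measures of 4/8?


Reasoning:
Time signature 4/8: the bottom number 8 means the eighth note gets one count
The top number 4 means 4 eighth-note beats per measure
Total = 4 × 2 measures
= 8 eighth-note beats


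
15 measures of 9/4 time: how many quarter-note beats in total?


Time signature 9/4: the bottom number 4 means the quarter note gets one count
The top number 9 means 9 quarter-note beats per measure
Total = 9 × 15 measures
= 135 quarter-note beats


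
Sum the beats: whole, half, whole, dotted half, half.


Reasoning:
Beat values:
  whole = 4 beats
  half = 2 beats
  whole = 4 beats
  dotted half = 3 beats
  half = 2 beats
Sum = 4 + 2 + 4 + 3 + 2
= 15 beats


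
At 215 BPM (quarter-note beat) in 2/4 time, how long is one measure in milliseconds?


Let's work it out.
Quarter-note beat duration = 60000 / 215 ms
Beats per measure (2/4) = 2
One measure = 2 × 60000 / 215 = 120000 / 215 ms
= 558.1 ms


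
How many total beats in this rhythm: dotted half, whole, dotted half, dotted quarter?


Working:
Beat values:
  dotted half = 3 beats
  whole = 4 beats
  dotted half = 3 beats
  dotted quarter = 1.5 beats
Sum = 3 + 4 + 3 + 1.5
= 11.5 beats


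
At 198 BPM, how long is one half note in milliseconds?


One quarter-note beat = 60000 / BPM = 60000 / 198 ms
Half note = 2 × quarter note
Duration = 2 × 60000 / 198 = 120000 / 198
= 606.1 ms


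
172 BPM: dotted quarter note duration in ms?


One quarter-note beat = 60000 / BPM = 60000 / 172 ms
Dotted quarter note = 3/2 × quarter note
Duration = 3/2 × 60000 / 172 = 90000 / 172
= 523.3 ms


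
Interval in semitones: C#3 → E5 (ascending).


Working:
Absolute semitone position = octave×12 + chromatic position
C#3: 3×12 + 1 = 37
E5: 5×12 + 4 = 64
Difference = 64 - 37 = 27
= 27 semitones


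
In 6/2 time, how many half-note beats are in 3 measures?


Working:
Time signature 6/2: the bottom number 2 means the half note gets one count
The top number 6 means 6 half-note beats per measure
Total = 6 × 3 measures
= 18 half-note beats


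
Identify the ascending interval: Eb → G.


Reasoning:
Letter names: E → G spans 3 letter names → a 3rd
Semitones: Eb → G = 4 half-steps
A 3rd of 4 semitones is a major 3rd
= major 3rd


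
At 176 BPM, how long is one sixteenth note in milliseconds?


One quarter-note beat = 60000 / BPM = 60000 / 176 ms
Sixteenth note = 1/4 × quarter note
Duration = 1/4 × 60000 / 176 = 15000 / 176
= 85.2 ms


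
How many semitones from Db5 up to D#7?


Absolute semitone position = octave×12 + chromatic position
Db5: 5×12 + 1 = 61
D#7: 7×12 + 3 = 87
Difference = 87 - 61 = 26
= 26 semitones


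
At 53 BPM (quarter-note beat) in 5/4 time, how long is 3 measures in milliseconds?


Reasoning:
Quarter-note beat duration = 60000 / 53 ms
Beats per measure (5/4) = 5
One measure = 5 × 60000 / 53 = 300000 / 53 ms
3 measures = 3 × 300000 / 53 = 900000 / 53
= 16981.1 ms


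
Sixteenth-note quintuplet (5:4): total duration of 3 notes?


Reasoning:
Quintuplet: 5 notes occupy the space of 4 sixteenth notes
Space = 4 × 1/4 = 1 beat
Each quintuplet note = 1 / 5 = 1/5 beats
3 notes = 3 × 1/5 = 3/5
= 3/5 beats


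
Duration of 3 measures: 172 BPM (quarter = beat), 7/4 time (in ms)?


Quarter-note beat duration = 60000 / 172 ms
Beats per measure (7/4) = 7
One measure = 7 × 60000 / 172 = 420000 / 172 ms
3 measures = 3 × 420000 / 172 = 1260000 / 172
= 7325.6 ms


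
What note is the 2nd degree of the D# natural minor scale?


Natural minor scale pattern: W-H-W-W-H-W-W (2-1-2-2-1-2-2 semitones)
Starting from D#:
  D# + 2 semitones → E#
  E# + 1 semitone → F#
  F# + 2 semitones → G#
  G# + 2 semitones → A#
  A# + 1 semitone → B
  B + 2 semitones → C#
  C# + 2 semitones → D#
Scale: D# E# F# G# A# B C#
Degree 2 = E#


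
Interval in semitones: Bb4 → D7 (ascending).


Let's work it out.
Absolute semitone position = octave×12 + chromatic position
Bb4: 4×12 + 10 = 58
D7: 7×12 + 2 = 86
Difference = 86 - 58 = 28
= 28 semitones


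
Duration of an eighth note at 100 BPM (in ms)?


Step by step:
One quarter-note beat = 60000 / BPM = 60000 / 100 ms
Eighth note = 1/2 × quarter note
Duration = 1/2 × 60000 / 100 = 30000 / 100
= 300.0 ms


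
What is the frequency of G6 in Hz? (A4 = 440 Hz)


f = 440 × 2^(n/12) where n = semitones from A4
G6: 22 semitones from A4
f = 440 × 2^(22/12)
f = 1567.98 Hz


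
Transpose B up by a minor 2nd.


Solution.
minor 2nd: 2 letter names, 1 semitones
Letter: B + 1 → C
Pitch: B + 1 semitones, spelled as a C → C
= C


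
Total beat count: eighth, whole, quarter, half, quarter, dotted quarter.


Solution.
Beat values:
  eighth = 0.5 beats
  whole = 4 beats
  quarter = 1 beat
  half = 2 beats
  quarter = 1 beat
  dotted quarter = 1.5 beats
Sum = 0.5 + 4 + 1 + 2 + 1 + 1.5
= 10 beats


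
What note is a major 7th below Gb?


A 7th spans 7 letter names, so from G we land on A
A major 7th = 11 semitones below Gb
Spell A at that pitch: Abb
= Abb


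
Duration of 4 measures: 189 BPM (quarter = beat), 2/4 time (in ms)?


Let's work it out.
Quarter-note beat duration = 60000 / 189 ms
Beats per measure (2/4) = 2
One measure = 2 × 60000 / 189 = 120000 / 189 ms
4 measures = 4 × 120000 / 189 = 480000 / 189
= 2539.7 ms


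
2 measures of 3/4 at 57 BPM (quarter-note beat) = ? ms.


Working:
Quarter-note beat duration = 60000 / 57 ms
Beats per measure (3/4) = 3
One measure = 3 × 60000 / 57 = 180000 / 57 ms
2 measures = 2 × 180000 / 57 = 360000 / 57
= 6315.8 ms


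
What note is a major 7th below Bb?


A 7th spans 7 letter names, so from B we land on C
A major 7th = 11 semitones below Bb
Spell C at that pitch: Cb
= Cb


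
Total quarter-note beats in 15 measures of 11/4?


Working:
Time signature 11/4: the bottom number 4 means the quarter note gets one count
The top number 11 means 11 quarter-note beats per measure
Total = 11 × 15 measures
= 165 quarter-note beats


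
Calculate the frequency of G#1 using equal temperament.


f = 440 × 2^(n/12) where n = semitones from A4
G#1: -37 semitones from A4
f = 440 × 2^(-37/12)
f = 51.91 Hz


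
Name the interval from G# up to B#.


Reasoning:
Letter names: G → B spans 3 letter names → a 3rd
Semitones: G# → B# = 4 half-steps
A 3rd of 4 semitones is a major 3rd
= major 3rd


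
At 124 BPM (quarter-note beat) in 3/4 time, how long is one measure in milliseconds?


Working:
Quarter-note beat duration = 60000 / 124 ms
Beats per measure (3/4) = 3
One measure = 3 × 60000 / 124 = 180000 / 124 ms
= 1451.6 ms


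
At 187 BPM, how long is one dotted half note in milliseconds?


One quarter-note beat = 60000 / BPM = 60000 / 187 ms
Dotted half note = 3 × quarter note
Duration = 3 × 60000 / 187 = 180000 / 187
= 962.6 ms


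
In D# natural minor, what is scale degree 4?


Natural minor scale pattern: W-H-W-W-H-W-W (2-1-2-2-1-2-2 semitones)
Starting from D#:
  D# + 2 semitones → E#
  E# + 1 semitone → F#
  F# + 2 semitones → G#
  G# + 2 semitones → A#
  A# + 1 semitone → B
  B + 2 semitones → C#
  C# + 2 semitones → D#
Scale: D# E# F# G# A# B C#
Degree 4 = G#


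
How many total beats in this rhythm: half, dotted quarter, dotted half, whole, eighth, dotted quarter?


Reasoning:
Beat values:
  half = 2 beats
  dotted quarter = 1.5 beats
  dotted half = 3 beats
  whole = 4 beats
  eighth = 0.5 beats
  dotted quarter = 1.5 beats
Sum = 2 + 1.5 + 3 + 4 + 0.5 + 1.5
= 12.5 beats


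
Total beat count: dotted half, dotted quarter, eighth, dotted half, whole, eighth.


Step by step:
Beat values:
  dotted half = 3 beats
  dotted quarter = 1.5 beats
  eighth = 0.5 beats
  dotted half = 3 beats
  whole = 4 beats
  eighth = 0.5 beats
Sum = 3 + 1.5 + 0.5 + 3 + 4 + 0.5
= 12.5 beats


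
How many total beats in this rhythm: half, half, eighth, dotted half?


Reasoning:
Beat values:
  half = 2 beats
  half = 2 beats
  eighth = 0.5 beats
  dotted half = 3 beats
Sum = 2 + 2 + 0.5 + 3
= 7.5 beats


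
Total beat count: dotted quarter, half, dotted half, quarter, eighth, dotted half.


Let's work it out.
Beat values:
  dotted quarter = 1.5 beats
  half = 2 beats
  dotted half = 3 beats
  quarter = 1 beat
  eighth = 0.5 beats
  dotted half = 3 beats
Sum = 1.5 + 2 + 3 + 1 + 0.5 + 3
= 11 beats


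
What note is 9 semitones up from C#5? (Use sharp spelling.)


Working:
C#5: chromatic position 1 in octave 5 → absolute = 5×12 + 1 = 61
Transpose up 9: 61 + 9 = 70
70 = 5×12 + 10 → A# in octave 5
Result = A#5


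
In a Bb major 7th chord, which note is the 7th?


Solution.
Major 7th chord = root + major 3rd + perfect 5th + major 7th
Seventh chords stack in thirds, so the letter names are B-D-F-A
Root: Bb
Major 3rd above Bb: D
Perfect 5th above Bb: F
Major 7th above Bb: A
The 7th = A


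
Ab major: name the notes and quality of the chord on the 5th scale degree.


Let's work it out.
Ab major scale: Ab Bb C Db Eb F G
Diatonic triad on degree 5 stacks scale notes 5, 7, 2: Eb G Bb
Eb→G = 4 semitones; Eb→Bb = 7 semitones → major triad
= Eb G Bb (major)


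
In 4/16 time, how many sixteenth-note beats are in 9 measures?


Reasoning:
Time signature 4/16: the bottom number 16 means the sixteenth note gets one count
The top number 4 means 4 sixteenth-note beats per measure
Total = 4 × 9 measures
= 36 sixteenth-note beats


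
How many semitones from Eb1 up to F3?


Absolute semitone position = octave×12 + chromatic position
Eb1: 1×12 + 3 = 15
F3: 3×12 + 5 = 41
Difference = 41 - 15 = 26
= 26 semitones


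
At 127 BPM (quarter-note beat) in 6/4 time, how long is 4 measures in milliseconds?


Quarter-note beat duration = 60000 / 127 ms
Beats per measure (6/4) = 6
One measure = 6 × 60000 / 127 = 360000 / 127 ms
4 measures = 4 × 360000 / 127 = 1440000 / 127
= 11338.6 ms


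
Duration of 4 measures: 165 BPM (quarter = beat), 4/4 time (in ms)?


Let's work it out.
Quarter-note beat duration = 60000 / 165 ms
Beats per measure (4/4) = 4
One measure = 4 × 60000 / 165 = 240000 / 165 ms
4 measures = 4 × 240000 / 165 = 960000 / 165
= 5818.2 ms


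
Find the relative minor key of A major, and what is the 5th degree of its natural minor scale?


Reasoning:
The relative minor shares the major's key signature and starts on its 6th degree
6th degree = a major 6th above the tonic; a major 6th above A is F#
→ relative minor of A major is F# minor
F# natural minor scale: F# G# A B C# D E
= F# minor; 5th degree = C#


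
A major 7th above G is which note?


A 7th spans 7 letter names, so from G we land on F
A major 7th = 11 semitones above G
Spell F at that pitch: F#
= F#


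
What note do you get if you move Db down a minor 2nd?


Step by step:
minor 2nd: 2 letter names, 1 semitones
Letter: D - 1 → C
Pitch: Db - 1 semitones, spelled as a C → C
= C


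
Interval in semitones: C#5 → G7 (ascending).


Reasoning:
Absolute semitone position = octave×12 + chromatic position
C#5: 5×12 + 1 = 61
G7: 7×12 + 7 = 91
Difference = 91 - 61 = 30
= 30 semitones


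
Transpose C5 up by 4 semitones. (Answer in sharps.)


C5: chromatic position 0 in octave 5 → absolute = 5×12 + 0 = 60
Transpose up 4: 60 + 4 = 64
64 = 5×12 + 4 → E in octave 5
Result = E5


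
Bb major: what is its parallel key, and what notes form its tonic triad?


Parallel keys share the same tonic but differ in mode
Bb major → parallel is Bb minor
Tonic triad of Bb minor = Bb Db F
= Bb minor; triad = Bb Db F


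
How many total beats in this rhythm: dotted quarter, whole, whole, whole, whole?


Beat values:
  dotted quarter = 1.5 beats
  whole = 4 beats
  whole = 4 beats
  whole = 4 beats
  whole = 4 beats
Sum = 1.5 + 4 + 4 + 4 + 4
= 17.5 beats


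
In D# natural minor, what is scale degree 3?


Let's work it out.
Natural minor scale pattern: W-H-W-W-H-W-W (2-1-2-2-1-2-2 semitones)
Starting from D#:
  D# + 2 semitones → E#
  E# + 1 semitone → F#
  F# + 2 semitones → G#
  G# + 2 semitones → A#
  A# + 1 semitone → B
  B + 2 semitones → C#
  C# + 2 semitones → D#
Scale: D# E# F# G# A# B C#
Degree 3 = F#


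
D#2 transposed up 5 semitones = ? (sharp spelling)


D#2: chromatic position 3 in octave 2 → absolute = 2×12 + 3 = 27
Transpose up 5: 27 + 5 = 32
32 = 2×12 + 8 → G# in octave 2
Result = G#2


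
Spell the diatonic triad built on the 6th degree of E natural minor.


Solution.
E natural minor scale: E F# G A B C D
Diatonic triad on degree 6 stacks scale notes 6, 1, 3: C E G
C→E = 4 semitones; C→G = 7 semitones → major triad
= C E G (major)


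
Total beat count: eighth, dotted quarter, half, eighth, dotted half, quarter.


Beat values:
  eighth = 0.5 beats
  dotted quarter = 1.5 beats
  half = 2 beats
  eighth = 0.5 beats
  dotted half = 3 beats
  quarter = 1 beat
Sum = 0.5 + 1.5 + 2 + 0.5 + 3 + 1
= 8.5 beats


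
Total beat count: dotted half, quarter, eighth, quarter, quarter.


Reasoning:
Beat values:
  dotted half = 3 beats
  quarter = 1 beat
  eighth = 0.5 beats
  quarter = 1 beat
  quarter = 1 beat
Sum = 3 + 1 + 0.5 + 1 + 1
= 6.5 beats


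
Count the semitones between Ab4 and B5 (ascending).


Let's work it out.
Absolute semitone position = octave×12 + chromatic position
Ab4: 4×12 + 8 = 56
B5: 5×12 + 11 = 71
Difference = 71 - 56 = 15
= 15 semitones


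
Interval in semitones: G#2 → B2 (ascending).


Step by step:
Absolute semitone position = octave×12 + chromatic position
G#2: 2×12 + 8 = 32
B2: 2×12 + 11 = 35
Difference = 35 - 32 = 3
= 3 semitones


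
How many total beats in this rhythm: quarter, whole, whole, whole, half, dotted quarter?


Beat values:
  quarter = 1 beat
  whole = 4 beats
  whole = 4 beats
  whole = 4 beats
  half = 2 beats
  dotted quarter = 1.5 beats
Sum = 1 + 4 + 4 + 4 + 2 + 1.5
= 16.5 beats


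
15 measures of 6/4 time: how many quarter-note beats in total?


Time signature 6/4: the bottom number 4 means the quarter note gets one count
The top number 6 means 6 quarter-note beats per measure
Total = 6 × 15 measures
= 90 quarter-note beats


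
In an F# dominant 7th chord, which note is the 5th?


Solution.
Dominant 7th chord = root + major 3rd + perfect 5th + minor 7th
Seventh chords stack in thirds, so the letter names are F-A-C-E
Root: F#
Major 3rd above F#: A#
Perfect 5th above F#: C#
Minor 7th above F#: E
The 5th = C#


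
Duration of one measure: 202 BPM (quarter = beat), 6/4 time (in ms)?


Step by step:
Quarter-note beat duration = 60000 / 202 ms
Beats per measure (6/4) = 6
One measure = 6 × 60000 / 202 = 360000 / 202 ms
= 1782.2 ms


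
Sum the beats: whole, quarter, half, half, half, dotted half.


Beat values:
  whole = 4 beats
  quarter = 1 beat
  half = 2 beats
  half = 2 beats
  half = 2 beats
  dotted half = 3 beats
Sum = 4 + 1 + 2 + 2 + 2 + 3
= 14 beats


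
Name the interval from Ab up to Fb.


Letter names: A → F spans 6 letter names → a 6th
Semitones: Ab → Fb = 8 half-steps
A 6th of 8 semitones is a minor 6th
= minor 6th


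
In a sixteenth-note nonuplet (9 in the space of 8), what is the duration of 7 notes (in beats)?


Working:
Nonuplet: 9 notes occupy the space of 8 sixteenth notes
Space = 8 × 1/4 = 2 beats
Each nonuplet note = 2 / 9 = 2/9 beats
7 notes = 7 × 2/9 = 14/9
= 14/9 beats


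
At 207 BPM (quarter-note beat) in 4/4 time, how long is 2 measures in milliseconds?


Quarter-note beat duration = 60000 / 207 ms
Beats per measure (4/4) = 4
One measure = 4 × 60000 / 207 = 240000 / 207 ms
2 measures = 2 × 240000 / 207 = 480000 / 207
= 2318.8 ms


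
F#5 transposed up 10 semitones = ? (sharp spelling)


F#5: chromatic position 6 in octave 5 → absolute = 5×12 + 6 = 66
Transpose up 10: 66 + 10 = 76
76 = 6×12 + 4 → E in octave 6
Result = E6


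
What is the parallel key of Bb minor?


Working:
Parallel keys share the same tonic but differ in mode
Bb minor → parallel is Bb major
= Bb major


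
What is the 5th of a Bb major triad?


Step by step:
Major triad = root + major 3rd (4 semitones) + perfect 5th (7 semitones)
A triad on Bb stacks thirds, so the chord tones use letter names B-D-F
Root: Bb
Major 3rd above Bb: D
Perfect 5th above Bb: F
The 5th = F


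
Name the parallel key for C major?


Solution.
Parallel keys share the same tonic but differ in mode
C major → parallel is C minor
= C minor


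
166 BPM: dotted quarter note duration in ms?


Working:
One quarter-note beat = 60000 / BPM = 60000 / 166 ms
Dotted quarter note = 3/2 × quarter note
Duration = 3/2 × 60000 / 166 = 90000 / 166
= 542.2 ms


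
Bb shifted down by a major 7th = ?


Solution.
major 7th: 7 letter names, 11 semitones
Letter: B - 6 → C
Pitch: Bb - 11 semitones, spelled as a C → Cb
= Cb


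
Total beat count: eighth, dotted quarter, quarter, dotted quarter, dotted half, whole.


Beat values:
  eighth = 0.5 beats
  dotted quarter = 1.5 beats
  quarter = 1 beat
  dotted quarter = 1.5 beats
  dotted half = 3 beats
  whole = 4 beats
Sum = 0.5 + 1.5 + 1 + 1.5 + 3 + 4
= 11.5 beats


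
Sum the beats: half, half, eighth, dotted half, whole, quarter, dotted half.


Step by step:
Beat values:
  half = 2 beats
  half = 2 beats
  eighth = 0.5 beats
  dotted half = 3 beats
  whole = 4 beats
  quarter = 1 beat
  dotted half = 3 beats
Sum = 2 + 2 + 0.5 + 3 + 4 + 1 + 3
= 15.5 beats


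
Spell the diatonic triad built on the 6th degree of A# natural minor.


Solution.
A# natural minor scale: A# B# C# D# E# F# G#
Diatonic triad on degree 6 stacks scale notes 6, 1, 3: F# A# C#
F#→A# = 4 semitones; F#→C# = 7 semitones → major triad
= F# A# C# (major)


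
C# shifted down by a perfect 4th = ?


Solution.
perfect 4th: 4 letter names, 5 semitones
Letter: C - 3 → G
Pitch: C# - 5 semitones, spelled as a G → G#
= G#


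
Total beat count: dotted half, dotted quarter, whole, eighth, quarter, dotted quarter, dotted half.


Step by step:
Beat values:
  dotted half = 3 beats
  dotted quarter = 1.5 beats
  whole = 4 beats
  eighth = 0.5 beats
  quarter = 1 beat
  dotted quarter = 1.5 beats
  dotted half = 3 beats
Sum = 3 + 1.5 + 4 + 0.5 + 1 + 1.5 + 3
= 14.5 beats


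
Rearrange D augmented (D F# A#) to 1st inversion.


Root position: D F# A#
1st inversion: move root up an octave
Bass note: F#
Notes (bottom to top) = F# A# D


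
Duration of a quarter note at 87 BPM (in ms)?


Reasoning:
One quarter-note beat = 60000 / BPM = 60000 / 87 ms
Duration = 60000 / 87
= 689.7 ms


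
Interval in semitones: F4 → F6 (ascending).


Working:
Absolute semitone position = octave×12 + chromatic position
F4: 4×12 + 5 = 53
F6: 6×12 + 5 = 77
Difference = 77 - 53 = 24
= 24 semitones


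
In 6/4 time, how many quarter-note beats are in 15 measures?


Time signature 6/4: the bottom number 4 means the quarter note gets one count
The top number 6 means 6 quarter-note beats per measure
Total = 6 × 15 measures
= 90 quarter-note beats


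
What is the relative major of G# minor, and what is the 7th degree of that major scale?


The relative major shares the key signature and is a minor 3rd above the minor tonic
A minor 3rd above G# is B
→ relative major of G# minor is B major
B major scale: B C# D# E F# G# A#
= B major; 7th degree = A#


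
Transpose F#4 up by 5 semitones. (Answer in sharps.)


Step by step:
F#4: chromatic position 6 in octave 4 → absolute = 4×12 + 6 = 54
Transpose up 5: 54 + 5 = 59
59 = 4×12 + 11 → B in octave 4
Result = B4


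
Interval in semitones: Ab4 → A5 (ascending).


Solution.
Absolute semitone position = octave×12 + chromatic position
Ab4: 4×12 + 8 = 56
A5: 5×12 + 9 = 69
Difference = 69 - 56 = 13
= 13 semitones


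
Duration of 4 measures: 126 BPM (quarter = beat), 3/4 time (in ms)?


Let's work it out.
Quarter-note beat duration = 60000 / 126 ms
Beats per measure (3/4) = 3
One measure = 3 × 60000 / 126 = 180000 / 126 ms
4 measures = 4 × 180000 / 126 = 720000 / 126
= 5714.3 ms


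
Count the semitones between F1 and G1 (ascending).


Reasoning:
Absolute semitone position = octave×12 + chromatic position
F1: 1×12 + 5 = 17
G1: 1×12 + 7 = 19
Difference = 19 - 17 = 2
= 2 semitones


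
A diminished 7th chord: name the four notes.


Step by step:
Diminished 7th chord = root + minor 3rd + diminished 5th + diminished 7th
Seventh chords stack in thirds, so the letter names are A-C-E-G
Root: A
Minor 3rd above A: C
Diminished 5th above A: Eb
Diminished 7th above A: Gb
Chord = A C Eb Gb


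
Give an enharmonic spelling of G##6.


Solution.
Enharmonic notes sound the same pitch but are spelled with different letter names
G## and A name the same pitch class
= A6


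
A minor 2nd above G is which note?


Solution.
A 2nd spans 2 letter names, so from G we land on A
A minor 2nd = 1 semitone above G
Spell A at that pitch: Ab
= Ab


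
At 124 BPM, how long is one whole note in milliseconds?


One quarter-note beat = 60000 / BPM = 60000 / 124 ms
Whole note = 4 × quarter note
Duration = 4 × 60000 / 124 = 240000 / 124
= 1935.5 ms


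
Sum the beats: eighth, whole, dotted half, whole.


Solution.
Beat values:
  eighth = 0.5 beats
  whole = 4 beats
  dotted half = 3 beats
  whole = 4 beats
Sum = 0.5 + 4 + 3 + 4
= 11.5 beats


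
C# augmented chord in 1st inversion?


Reasoning:
Root position: C# E# G##
1st inversion: move root up an octave
Bass note: E#
Notes (bottom to top) = E# G## C#


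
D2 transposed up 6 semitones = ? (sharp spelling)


D2: chromatic position 2 in octave 2 → absolute = 2×12 + 2 = 26
Transpose up 6: 26 + 6 = 32
32 = 2×12 + 8 → G# in octave 2
Result = G#2


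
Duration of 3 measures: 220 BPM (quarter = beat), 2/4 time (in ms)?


Solution.
Quarter-note beat duration = 60000 / 220 ms
Beats per measure (2/4) = 2
One measure = 2 × 60000 / 220 = 120000 / 220 ms
3 measures = 3 × 120000 / 220 = 360000 / 220
= 1636.4 ms


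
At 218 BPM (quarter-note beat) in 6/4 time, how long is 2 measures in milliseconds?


Quarter-note beat duration = 60000 / 218 ms
Beats per measure (6/4) = 6
One measure = 6 × 60000 / 218 = 360000 / 218 ms
2 measures = 2 × 360000 / 218 = 720000 / 218
= 3302.8 ms


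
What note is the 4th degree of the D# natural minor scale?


Let's work it out.
Natural minor scale pattern: W-H-W-W-H-W-W (2-1-2-2-1-2-2 semitones)
Starting from D#:
  D# + 2 semitones → E#
  E# + 1 semitone → F#
  F# + 2 semitones → G#
  G# + 2 semitones → A#
  A# + 1 semitone → B
  B + 2 semitones → C#
  C# + 2 semitones → D#
Scale: D# E# F# G# A# B C#
Degree 4 = G#


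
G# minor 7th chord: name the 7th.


Minor 7th chord = root + minor 3rd + perfect 5th + minor 7th
Seventh chords stack in thirds, so the letter names are G-B-D-F
Root: G#
Minor 3rd above G#: B
Perfect 5th above G#: D#
Minor 7th above G#: F#
The 7th = F#


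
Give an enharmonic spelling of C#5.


Enharmonic notes sound the same pitch but are spelled with different letter names
C# and Db name the same pitch class
= Db5


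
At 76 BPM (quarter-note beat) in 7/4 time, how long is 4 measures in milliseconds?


Let's work it out.
Quarter-note beat duration = 60000 / 76 ms
Beats per measure (7/4) = 7
One measure = 7 × 60000 / 76 = 420000 / 76 ms
4 measures = 4 × 420000 / 76 = 1680000 / 76
= 22105.3 ms


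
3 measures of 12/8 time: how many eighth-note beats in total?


Step by step:
Time signature 12/8: the bottom number 8 means the eighth note gets one count
The top number 12 means 12 eighth-note beats per measure
Total = 12 × 3 measures
= 36 eighth-note beats


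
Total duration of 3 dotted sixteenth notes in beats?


Reasoning:
Base sixteenth note = 1/4 beats
Dot 1 adds half the previous value: +1/8
One dotted sixteenth = 1/4 + 1/8 = 3/8
3 of them = 3 × 3/8 = 9/8
= 9/8 beats


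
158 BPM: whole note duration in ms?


Step by step:
One quarter-note beat = 60000 / BPM = 60000 / 158 ms
Whole note = 4 × quarter note
Duration = 4 × 60000 / 158 = 240000 / 158
= 1519.0 ms


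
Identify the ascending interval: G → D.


Letter names: G → D spans 5 letter names → a 5th
Semitones: G → D = 7 half-steps
A 5th of 7 semitones is a perfect 5th
= perfect 5th
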